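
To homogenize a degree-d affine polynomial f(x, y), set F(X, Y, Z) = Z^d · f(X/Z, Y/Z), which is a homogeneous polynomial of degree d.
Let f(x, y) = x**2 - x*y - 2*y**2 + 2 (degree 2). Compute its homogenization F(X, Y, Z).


F(X, Y, Z) = X**2 - X*Y - 2*Y**2 + 2*Z**2

deg(f) = 2.
Substitute x = X/Z, y = Y/Z into f, then multiply by Z^2.
  monomial 1·x^2·y^0 ↦ 1·X^2·Y^0·Z^0.
  monomial -1·x^1·y^1 ↦ -1·X^1·Y^1·Z^0.
  monomial -2·x^0·y^2 ↦ -2·X^0·Y^2·Z^0.
  monomial 2·x^0·y^0 ↦ 2·X^0·Y^0·Z^2.
Collecting: F(X, Y, Z) = X**2 - X*Y - 2*Y**2 + 2*Z**2.


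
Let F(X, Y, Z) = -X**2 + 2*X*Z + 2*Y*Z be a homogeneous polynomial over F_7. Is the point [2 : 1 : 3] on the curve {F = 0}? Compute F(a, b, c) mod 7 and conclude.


F(2,1,3) ≡ 0 (mod 7); P is on the curve.

Evaluate F(2, 1, 3) term-by-term (mod 7).
  -X**2 ↦ -1·4·1·1 = -4
  2*X*Z ↦ 2·2·1·3 = 12
  2*Y*Z ↦ 2·1·1·3 = 6
Sum: F(2, 1, 3) = (-4) + (12) + (6) = 14.
Reducing mod 7: 14 ≡ 0 (mod 7).
Since F(a, b, c) ≡ 0 (mod 7), P lies on the curve.


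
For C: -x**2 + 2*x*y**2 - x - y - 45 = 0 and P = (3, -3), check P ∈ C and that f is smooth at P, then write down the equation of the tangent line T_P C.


Tangent line at P: 11*x - 37*y - 144 = 0.

Step 1: f(3, -3) = 0, so P lies on C.
Step 2: partial derivatives
  f_x(x, y) = -2*x + 2*y**2 - 1, f_y(x, y) = 4*x*y - 1.
  f_x(P) = 11, f_y(P) = -37 (gradient nonzero, so P is smooth).
Step 3: tangent line at P: 11·(x − 3) + -37·(y − -3) = 0.
Expanding: 11*x - 37*y - 144 = 0.


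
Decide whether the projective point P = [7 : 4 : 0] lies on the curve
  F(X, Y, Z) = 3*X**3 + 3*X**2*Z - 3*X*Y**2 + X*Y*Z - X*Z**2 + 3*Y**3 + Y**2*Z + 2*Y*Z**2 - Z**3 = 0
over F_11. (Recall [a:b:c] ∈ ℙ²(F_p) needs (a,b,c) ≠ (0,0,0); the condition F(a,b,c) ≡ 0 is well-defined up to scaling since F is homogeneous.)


F(7,4,0) ≡ 5 (mod 11); P is NOT on the curve.

Evaluate F(7, 4, 0) term-by-term (mod 11).
  3*X**3 ↦ 3·343·1·1 = 1029
  3*X**2*Z ↦ 3·49·1·0 = 0
  -3*X*Y**2 ↦ -3·7·16·1 = -336
  X*Y*Z ↦ 1·7·4·0 = 0
  -X*Z**2 ↦ -1·7·1·0 = 0
  3*Y**3 ↦ 3·1·64·1 = 192
  Y**2*Z ↦ 1·1·16·0 = 0
  2*Y*Z**2 ↦ 2·1·4·0 = 0
  -Z**3 ↦ -1·1·1·0 = 0
Sum: F(7, 4, 0) = (1029) + (0) + (-336) + (0) + (0) + (192) + (0) + (0) + (0) = 885.
Reducing mod 11: 885 ≡ 5 (mod 11).
Since F(a, b, c) ≡ 5 ≠ 0 (mod 11), P does NOT lie on the curve.


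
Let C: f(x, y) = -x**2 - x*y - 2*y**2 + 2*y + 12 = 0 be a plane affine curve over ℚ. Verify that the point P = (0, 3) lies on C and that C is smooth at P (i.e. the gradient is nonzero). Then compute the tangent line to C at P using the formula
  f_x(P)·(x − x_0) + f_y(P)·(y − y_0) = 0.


Tangent line at P: -3*x - 10*y + 30 = 0.

Step 1: f(0, 3) = 0, so P lies on C.
Step 2: partial derivatives
  f_x(x, y) = -2*x - y, f_y(x, y) = -x - 4*y + 2.
  f_x(P) = -3, f_y(P) = -10 (gradient nonzero, so P is smooth).
Step 3: tangent line at P: -3·(x − 0) + -10·(y − 3) = 0.
Expanding: -3*x - 10*y + 30 = 0.


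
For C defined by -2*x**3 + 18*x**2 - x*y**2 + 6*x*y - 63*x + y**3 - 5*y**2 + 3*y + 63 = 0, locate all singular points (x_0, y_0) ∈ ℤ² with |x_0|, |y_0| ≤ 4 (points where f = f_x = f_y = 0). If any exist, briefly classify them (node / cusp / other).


Singular points: {(3, 3)}; classification: cusp.

Compute partial derivatives:
  f_x = -6*x**2 + 36*x - y**2 + 6*y - 63.
  f_y = -2*x*y + 6*x + 3*y**2 - 10*y + 3.
Scan x_0 ∈ {−4, ..., 4}. For each x_0, f_y(x_0, y) is a polynomial in y; find its integer roots y ∈ {−4, ..., 4}, then test f_x and f at those candidates.
  x = -4: f_y(-4, y) = 3*y**2 - 2*y - 21; vanishes at y ∈ {3}. (-4, 3): f_x = -294 ≠ 0.
  x = -3: f_y(-3, y) = 3*y**2 - 4*y - 15; vanishes at y ∈ {3}. (-3, 3): f_x = -216 ≠ 0.
  x = -2: f_y(-2, y) = 3*y**2 - 6*y - 9; vanishes at y ∈ {-1, 3}. (-2, -1): f_x = -166 ≠ 0; (-2, 3): f_x = -150 ≠ 0.
  x = -1: f_y(-1, y) = 3*y**2 - 8*y - 3; vanishes at y ∈ {3}. (-1, 3): f_x = -96 ≠ 0.
  x = 0: f_y(0, y) = 3*y**2 - 10*y + 3; vanishes at y ∈ {3}. (0, 3): f_x = -54 ≠ 0.
  x = 1: f_y(1, y) = 3*y**2 - 12*y + 9; vanishes at y ∈ {1, 3}. (1, 1): f_x = -28 ≠ 0; (1, 3): f_x = -24 ≠ 0.
  x = 2: f_y(2, y) = 3*y**2 - 14*y + 15; vanishes at y ∈ {3}. (2, 3): f_x = -6 ≠ 0.
  x = 3: f_y(3, y) = 3*y**2 - 16*y + 21; vanishes at y ∈ {3}. (3, 3): f_x = 0, f = 0 — SINGULAR.
  x = 4: f_y(4, y) = 3*y**2 - 18*y + 27; vanishes at y ∈ {3}. (4, 3): f_x = -6 ≠ 0.
Only singular point on the grid: (3, 3).
Classify: substitute x = 3 + u, y = 3 + v and expand: f = -2*u**3 - u*v**2 + v**3 + v**2.
No constant or linear terms (consistent with a singular point). Quadratic part: v**2. Cubic part: -2*u**3 - u*v**2 + v**3.
The quadratic part v**2 is a perfect square, so there is a single (double) tangent line v = 0, i.e. y = 3. Restricting the cubic part to that line (v = 0) leaves -2*u**3 ≠ 0, so f is not divisible by v and the branch is v² ≈ 2*u**3 to lowest order — this is a cusp.
Classification: cusp.


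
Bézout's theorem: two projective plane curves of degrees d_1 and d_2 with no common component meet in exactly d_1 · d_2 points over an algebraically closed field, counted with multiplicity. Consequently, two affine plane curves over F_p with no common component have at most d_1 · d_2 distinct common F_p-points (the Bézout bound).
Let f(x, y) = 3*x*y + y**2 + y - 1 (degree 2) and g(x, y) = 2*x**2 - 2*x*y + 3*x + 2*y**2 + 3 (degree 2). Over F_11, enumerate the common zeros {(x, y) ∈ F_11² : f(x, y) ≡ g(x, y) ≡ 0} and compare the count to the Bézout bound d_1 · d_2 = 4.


Common zeros: {(2, 9), (3, 8), (7, 1)}; count = 3; Bézout bound = 4.

deg(f) = 2, deg(g) = 2, so Bézout bound = 4.
Scan x ∈ F_11. For each x, list the y ∈ F_11 with f(x, y) ≡ 0 and those with g(x, y) ≡ 0 (mod 11); the common zeros in that column are the intersection.
  x = 0: f ≡ 0 at y ∈ {3, 7}; g ≡ 0 at y ∈ {2, 9}; common: ∅.
  x = 1: f ≡ 0 at y ∈ {2, 5}; g ≡ 0 at y ∈ ∅; common: ∅.
  x = 2: f ≡ 0 at y ∈ {6, 9}; g ≡ 0 at y ∈ {4, 9}; common: {9}.
  x = 3: f ≡ 0 at y ∈ {4, 8}; g ≡ 0 at y ∈ {6, 8}; common: {8}.
  x = 4: f ≡ 0 at y ∈ ∅; g ≡ 0 at y ∈ ∅; common: ∅.
  x = 5: f ≡ 0 at y ∈ ∅; g ≡ 0 at y ∈ ∅; common: ∅.
  x = 6: f ≡ 0 at y ∈ ∅; g ≡ 0 at y ∈ {2, 4}; common: ∅.
  x = 7: f ≡ 0 at y ∈ {1, 10}; g ≡ 0 at y ∈ {1, 6}; common: {1}.
  x = 8: f ≡ 0 at y ∈ ∅; g ≡ 0 at y ∈ ∅; common: ∅.
  x = 9: f ≡ 0 at y ∈ ∅; g ≡ 0 at y ∈ {1, 8}; common: ∅.
  x = 10: f ≡ 0 at y ∈ ∅; g ≡ 0 at y ∈ ∅; common: ∅.
Collecting: common zeros = {(2, 9), (3, 8), (7, 1)}, so the count is 3.
Comparison with the Bézout bound: 3 ≤ 4 = deg(f)·deg(g), as expected for curves with no common component (the affine F_11-count falls short of the bound because intersections may lie at infinity, over extension fields, or carry multiplicity).


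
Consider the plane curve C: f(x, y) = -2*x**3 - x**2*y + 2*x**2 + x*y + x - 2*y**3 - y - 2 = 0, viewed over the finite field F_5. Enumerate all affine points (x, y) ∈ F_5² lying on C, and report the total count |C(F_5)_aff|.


Affine F_5-points: {(0, 1), (0, 2), (2, 2), (3, 0), (3, 2), (3, 3)}; count = 6.

For each of the 25 pairs (x, y) ∈ F_5², evaluate f(x, y) mod 5. Record the zeros.
  x = 0: [0↦3, 1↦0, 2↦0, 3↦1, 4↦1]  zeros at y ∈ {1, 2}
  x = 1: [0↦4, 1↦1, 2↦1, 3↦2, 4↦2]  zeros at y ∈ ∅
  x = 2: [0↦2, 1↦2, 2↦0, 3↦4, 4↦2]  zeros at y ∈ {2}
  x = 3: [0↦0, 1↦1, 2↦0, 3↦0, 4↦4]  zeros at y ∈ {0, 2, 3}
  x = 4: [0↦1, 1↦1, 2↦4, 3↦3, 4↦1]  zeros at y ∈ ∅
Collecting zeros: affine points = {(0, 1), (0, 2), (2, 2), (3, 0), (3, 2), (3, 3)}.
Total count |C(F_5)_aff| = 6.


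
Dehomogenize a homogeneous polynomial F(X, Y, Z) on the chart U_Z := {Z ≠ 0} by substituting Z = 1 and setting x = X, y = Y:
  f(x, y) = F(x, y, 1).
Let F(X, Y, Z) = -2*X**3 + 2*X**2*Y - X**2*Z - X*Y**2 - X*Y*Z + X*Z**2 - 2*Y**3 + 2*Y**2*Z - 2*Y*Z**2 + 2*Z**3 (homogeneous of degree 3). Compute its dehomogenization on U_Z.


f(x, y) = -2*x**3 + 2*x**2*y - x**2 - x*y**2 - x*y + x - 2*y**3 + 2*y**2 - 2*y + 2

On U_Z we set Z = 1. Each monomial c·X^i·Y^j·Z^k in F becomes c·x^i·y^j·1^k = c·x^i·y^j.
Substituting Z = 1: F(X, Y, 1) = -2*x**3 + 2*x**2*y - x**2 - x*y**2 - x*y + x - 2*y**3 + 2*y**2 - 2*y + 2.
Note: deg(f) ≤ deg(F) = 3; strict inequality happens when F is divisible by Z (lost terms).


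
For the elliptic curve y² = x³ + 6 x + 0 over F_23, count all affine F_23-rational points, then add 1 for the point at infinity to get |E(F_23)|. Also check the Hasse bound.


Affine points = {(0, 0), (8, 10), (8, 13), (9, 1), (9, 22), (10, 5), (10, 18), (12, 11), (12, 12), (16, 11), (16, 12), (17, 1), (17, 22), (18, 11), (18, 12), (19, 2), (19, 21), (20, 1), (20, 22), (21, 7), (21, 16), (22, 4), (22, 19)}; affine count = 23; |E(F_23)| = 24.

Discriminant check: Δ ∝ 4a³ + 27b² = 4·6³ + 27·0² = 4·216 + 27·0 ≡ 13 (mod 23). Nonzero ⇒ E is nonsingular.
For each x ∈ F_23, compute rhs = x³ + 6·x + 0 mod 23, then count y ∈ F_23 with y² ≡ rhs.
  x = 0: rhs = 0, matching y values: 0 (1 points).
  x = 1: rhs = 7, matching y values: none (0 points).
  x = 2: rhs = 20, matching y values: none (0 points).
  x = 3: rhs = 22, matching y values: none (0 points).
  x = 4: rhs = 19, matching y values: none (0 points).
  x = 5: rhs = 17, matching y values: none (0 points).
  x = 6: rhs = 22, matching y values: none (0 points).
  x = 7: rhs = 17, matching y values: none (0 points).
  x = 8: rhs = 8, matching y values: 10, 13 (2 points).
  x = 9: rhs = 1, matching y values: 1, 22 (2 points).
  x = 10: rhs = 2, matching y values: 5, 18 (2 points).
  x = 11: rhs = 17, matching y values: none (0 points).
  x = 12: rhs = 6, matching y values: 11, 12 (2 points).
  x = 13: rhs = 21, matching y values: none (0 points).
  x = 14: rhs = 22, matching y values: none (0 points).
  x = 15: rhs = 15, matching y values: none (0 points).
  x = 16: rhs = 6, matching y values: 11, 12 (2 points).
  x = 17: rhs = 1, matching y values: 1, 22 (2 points).
  x = 18: rhs = 6, matching y values: 11, 12 (2 points).
  x = 19: rhs = 4, matching y values: 2, 21 (2 points).
  x = 20: rhs = 1, matching y values: 1, 22 (2 points).
  x = 21: rhs = 3, matching y values: 7, 16 (2 points).
  x = 22: rhs = 16, matching y values: 4, 19 (2 points).
Total affine count: 23.
Full point count |E(F_23)| = 23 + 1 = 24.
Hasse bound: |24 − (23+1)| = |0| = 0 ≤ 2√23 ≈ 9.5917 ✓.


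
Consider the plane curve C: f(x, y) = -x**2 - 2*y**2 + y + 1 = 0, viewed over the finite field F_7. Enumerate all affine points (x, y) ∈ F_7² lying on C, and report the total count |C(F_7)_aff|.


Affine F_7-points: {(0, 1), (0, 3), (1, 0), (1, 4), (3, 2), (4, 2), (6, 0), (6, 4)}; count = 8.

For each of the 49 pairs (x, y) ∈ F_7², evaluate f(x, y) mod 7. Record the zeros.
  x = 0: [0↦1, 1↦0, 2↦2, 3↦0, 4↦1, 5↦5, 6↦5]  zeros at y ∈ {1, 3}
  x = 1: [0↦0, 1↦6, 2↦1, 3↦6, 4↦0, 5↦4, 6↦4]  zeros at y ∈ {0, 4}
  x = 2: [0↦4, 1↦3, 2↦5, 3↦3, 4↦4, 5↦1, 6↦1]  zeros at y ∈ ∅
  x = 3: [0↦6, 1↦5, 2↦0, 3↦5, 4↦6, 5↦3, 6↦3]  zeros at y ∈ {2}
  x = 4: [0↦6, 1↦5, 2↦0, 3↦5, 4↦6, 5↦3, 6↦3]  zeros at y ∈ {2}
  x = 5: [0↦4, 1↦3, 2↦5, 3↦3, 4↦4, 5↦1, 6↦1]  zeros at y ∈ ∅
  x = 6: [0↦0, 1↦6, 2↦1, 3↦6, 4↦0, 5↦4, 6↦4]  zeros at y ∈ {0, 4}
Collecting zeros: affine points = {(0, 1), (0, 3), (1, 0), (1, 4), (3, 2), (4, 2), (6, 0), (6, 4)}.
Total count |C(F_7)_aff| = 8.


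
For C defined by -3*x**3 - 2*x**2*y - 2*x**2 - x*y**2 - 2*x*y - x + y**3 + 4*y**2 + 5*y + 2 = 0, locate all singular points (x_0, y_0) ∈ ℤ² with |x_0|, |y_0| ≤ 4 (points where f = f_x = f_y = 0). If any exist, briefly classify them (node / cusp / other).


Singular points: {(0, -1)}; classification: cusp.

Compute partial derivatives:
  f_x = -9*x**2 - 4*x*y - 4*x - y**2 - 2*y - 1.
  f_y = -2*x**2 - 2*x*y - 2*x + 3*y**2 + 8*y + 5.
Scan x_0 ∈ {−4, ..., 4}. For each x_0, f_y(x_0, y) is a polynomial in y; find its integer roots y ∈ {−4, ..., 4}, then test f_x and f at those candidates.
  x = -4: f_y(-4, y) = 3*y**2 + 16*y - 19; vanishes at y ∈ {1}. (-4, 1): f_x = -116 ≠ 0.
  x = -3: f_y(-3, y) = 3*y**2 + 14*y - 7; no integer root y with |y| ≤ 4.
  x = -2: f_y(-2, y) = 3*y**2 + 12*y + 1; no integer root y with |y| ≤ 4.
  x = -1: f_y(-1, y) = 3*y**2 + 10*y + 5; no integer root y with |y| ≤ 4.
  x = 0: f_y(0, y) = 3*y**2 + 8*y + 5; vanishes at y ∈ {-1}. (0, -1): f_x = 0, f = 0 — SINGULAR.
  x = 1: f_y(1, y) = 3*y**2 + 6*y + 1; no integer root y with |y| ≤ 4.
  x = 2: f_y(2, y) = 3*y**2 + 4*y - 7; vanishes at y ∈ {1}. (2, 1): f_x = -56 ≠ 0.
  x = 3: f_y(3, y) = 3*y**2 + 2*y - 19; no integer root y with |y| ≤ 4.
  x = 4: f_y(4, y) = 3*y**2 - 35; no integer root y with |y| ≤ 4.
Only singular point on the grid: (0, -1).
Classify: substitute x = 0 + u, y = -1 + v and expand: f = -3*u**3 - 2*u**2*v - u*v**2 + v**3 + v**2.
No constant or linear terms (consistent with a singular point). Quadratic part: v**2. Cubic part: -3*u**3 - 2*u**2*v - u*v**2 + v**3.
The quadratic part v**2 is a perfect square, so there is a single (double) tangent line v = 0, i.e. y = -1. Restricting the cubic part to that line (v = 0) leaves -3*u**3 ≠ 0, so f is not divisible by v and the branch is v² ≈ 3*u**3 to lowest order — this is a cusp.
Classification: cusp.


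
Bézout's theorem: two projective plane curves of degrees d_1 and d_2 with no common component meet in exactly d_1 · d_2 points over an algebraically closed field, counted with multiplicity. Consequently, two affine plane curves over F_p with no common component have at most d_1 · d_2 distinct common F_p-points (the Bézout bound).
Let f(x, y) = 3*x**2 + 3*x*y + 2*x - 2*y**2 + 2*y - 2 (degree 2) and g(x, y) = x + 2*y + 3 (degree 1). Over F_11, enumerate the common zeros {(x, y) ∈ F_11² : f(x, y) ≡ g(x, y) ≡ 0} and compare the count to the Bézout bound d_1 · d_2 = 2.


Common zeros: ∅; count = 0; Bézout bound = 2.

deg(f) = 2, deg(g) = 1, so Bézout bound = 2.
Scan x ∈ F_11. For each x, list the y ∈ F_11 with f(x, y) ≡ 0 and those with g(x, y) ≡ 0 (mod 11); the common zeros in that column are the intersection.
  x = 0: f ≡ 0 at y ∈ ∅; g ≡ 0 at y ∈ {4}; common: ∅.
  x = 1: f ≡ 0 at y ∈ {3, 5}; g ≡ 0 at y ∈ {9}; common: ∅.
  x = 2: f ≡ 0 at y ∈ {2}; g ≡ 0 at y ∈ {3}; common: ∅.
  x = 3: f ≡ 0 at y ∈ ∅; g ≡ 0 at y ∈ {8}; common: ∅.
  x = 4: f ≡ 0 at y ∈ {1, 6}; g ≡ 0 at y ∈ {2}; common: ∅.
  x = 5: f ≡ 0 at y ∈ ∅; g ≡ 0 at y ∈ {7}; common: ∅.
  x = 6: f ≡ 0 at y ∈ ∅; g ≡ 0 at y ∈ {1}; common: ∅.
  x = 7: f ≡ 0 at y ∈ ∅; g ≡ 0 at y ∈ {6}; common: ∅.
  x = 8: f ≡ 0 at y ∈ {5, 8}; g ≡ 0 at y ∈ {0}; common: ∅.
  x = 9: f ≡ 0 at y ∈ {1, 8}; g ≡ 0 at y ∈ {5}; common: ∅.
  x = 10: f ≡ 0 at y ∈ {2, 3}; g ≡ 0 at y ∈ {10}; common: ∅.
Collecting: common zeros = ∅, so the count is 0.
Comparison with the Bézout bound: 0 ≤ 2 = deg(f)·deg(g), as expected for curves with no common component (the affine F_11-count falls short of the bound because intersections may lie at infinity, over extension fields, or carry multiplicity).


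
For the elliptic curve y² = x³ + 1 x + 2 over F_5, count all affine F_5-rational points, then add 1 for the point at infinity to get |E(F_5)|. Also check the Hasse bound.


Affine points = {(1, 2), (1, 3), (4, 0)}; affine count = 3; |E(F_5)| = 4.

Discriminant check: Δ ∝ 4a³ + 27b² = 4·1³ + 27·2² = 4·1 + 27·4 ≡ 2 (mod 5). Nonzero ⇒ E is nonsingular.
For each x ∈ F_5, compute rhs = x³ + 1·x + 2 mod 5, then count y ∈ F_5 with y² ≡ rhs.
  x = 0: rhs = 2, matching y values: none (0 points).
  x = 1: rhs = 4, matching y values: 2, 3 (2 points).
  x = 2: rhs = 2, matching y values: none (0 points).
  x = 3: rhs = 2, matching y values: none (0 points).
  x = 4: rhs = 0, matching y values: 0 (1 points).
Total affine count: 3.
Full point count |E(F_5)| = 3 + 1 = 4.
Hasse bound: |4 − (5+1)| = |-2| = 2 ≤ 2√5 ≈ 4.4721 ✓.


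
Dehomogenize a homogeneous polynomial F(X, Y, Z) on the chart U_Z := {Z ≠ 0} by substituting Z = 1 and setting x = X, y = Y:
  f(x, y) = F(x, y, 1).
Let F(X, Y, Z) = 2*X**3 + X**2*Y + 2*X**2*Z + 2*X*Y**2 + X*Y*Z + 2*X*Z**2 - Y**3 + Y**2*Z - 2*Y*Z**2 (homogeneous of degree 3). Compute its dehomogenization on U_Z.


f(x, y) = 2*x**3 + x**2*y + 2*x**2 + 2*x*y**2 + x*y + 2*x - y**3 + y**2 - 2*y

On U_Z we set Z = 1. Each monomial c·X^i·Y^j·Z^k in F becomes c·x^i·y^j·1^k = c·x^i·y^j.
Substituting Z = 1: F(X, Y, 1) = 2*x**3 + x**2*y + 2*x**2 + 2*x*y**2 + x*y + 2*x - y**3 + y**2 - 2*y.
Note: deg(f) ≤ deg(F) = 3; strict inequality happens when F is divisible by Z (lost terms).


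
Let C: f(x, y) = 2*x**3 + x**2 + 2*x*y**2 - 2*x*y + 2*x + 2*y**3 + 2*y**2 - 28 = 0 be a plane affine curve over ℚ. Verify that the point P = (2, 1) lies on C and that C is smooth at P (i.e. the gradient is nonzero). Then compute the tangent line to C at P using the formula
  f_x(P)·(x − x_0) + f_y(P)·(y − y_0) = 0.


Tangent line at P: 30*x + 14*y - 74 = 0.

Step 1: f(2, 1) = 0, so P lies on C.
Step 2: partial derivatives
  f_x(x, y) = 6*x**2 + 2*x + 2*y**2 - 2*y + 2, f_y(x, y) = 4*x*y - 2*x + 6*y**2 + 4*y.
  f_x(P) = 30, f_y(P) = 14 (gradient nonzero, so P is smooth).
Step 3: tangent line at P: 30·(x − 2) + 14·(y − 1) = 0.
Expanding: 30*x + 14*y - 74 = 0.


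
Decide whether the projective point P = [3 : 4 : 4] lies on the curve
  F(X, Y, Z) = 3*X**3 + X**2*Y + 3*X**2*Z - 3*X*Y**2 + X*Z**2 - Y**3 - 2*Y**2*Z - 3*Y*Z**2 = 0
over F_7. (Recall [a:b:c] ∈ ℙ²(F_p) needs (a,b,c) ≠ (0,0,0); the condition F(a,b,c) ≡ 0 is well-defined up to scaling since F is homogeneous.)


F(3,4,4) ≡ 4 (mod 7); P is NOT on the curve.

Evaluate F(3, 4, 4) term-by-term (mod 7).
  3*X**3 ↦ 3·27·1·1 = 81
  X**2*Y ↦ 1·9·4·1 = 36
  3*X**2*Z ↦ 3·9·1·4 = 108
  -3*X*Y**2 ↦ -3·3·16·1 = -144
  X*Z**2 ↦ 1·3·1·16 = 48
  -Y**3 ↦ -1·1·64·1 = -64
  -2*Y**2*Z ↦ -2·1·16·4 = -128
  -3*Y*Z**2 ↦ -3·1·4·16 = -192
Sum: F(3, 4, 4) = (81) + (36) + (108) + (-144) + (48) + (-64) + (-128) + (-192) = -255.
Reducing mod 7: -255 ≡ 4 (mod 7).
Since F(a, b, c) ≡ 4 ≠ 0 (mod 7), P does NOT lie on the curve.


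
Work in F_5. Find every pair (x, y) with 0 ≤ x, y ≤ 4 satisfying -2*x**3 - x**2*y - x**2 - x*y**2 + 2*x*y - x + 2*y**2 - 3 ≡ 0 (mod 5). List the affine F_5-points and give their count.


Affine F_5-points: {(0, 2), (0, 3), (1, 1), (1, 3), (2, 0), (2, 1), (2, 2), (2, 3), (2, 4), (4, 2), (4, 4)}; count = 11.

For each of the 25 pairs (x, y) ∈ F_5², evaluate f(x, y) mod 5. Record the zeros.
  x = 0: [0↦2, 1↦4, 2↦0, 3↦0, 4↦4]  zeros at y ∈ {2, 3}
  x = 1: [0↦3, 1↦0, 2↦4, 3↦0, 4↦3]  zeros at y ∈ {1, 3}
  x = 2: [0↦0, 1↦0, 2↦0, 3↦0, 4↦0]  zeros at y ∈ {0, 1, 2, 3, 4}
  x = 3: [0↦1, 1↦2, 2↦1, 3↦3, 4↦3]  zeros at y ∈ ∅
  x = 4: [0↦4, 1↦4, 2↦0, 3↦2, 4↦0]  zeros at y ∈ {2, 4}
Collecting zeros: affine points = {(0, 2), (0, 3), (1, 1), (1, 3), (2, 0), (2, 1), (2, 2), (2, 3), (2, 4), (4, 2), (4, 4)}.
Total count |C(F_5)_aff| = 11.


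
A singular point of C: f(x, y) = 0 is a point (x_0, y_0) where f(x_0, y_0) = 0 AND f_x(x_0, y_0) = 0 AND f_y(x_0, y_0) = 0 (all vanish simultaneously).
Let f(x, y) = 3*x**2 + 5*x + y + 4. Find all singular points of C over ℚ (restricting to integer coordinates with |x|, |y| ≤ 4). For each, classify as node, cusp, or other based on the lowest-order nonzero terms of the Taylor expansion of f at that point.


No singular points in the scanned grid; C is smooth there.

Compute partial derivatives:
  f_x = 6*x + 5.
  f_y = 1.
f_y = 1 is a nonzero constant, so f_y never vanishes: no point (x, y) can satisfy f = f_x = f_y = 0. In particular no (x, y) ∈ {−4, ..., 4}² is singular; the curve is smooth.


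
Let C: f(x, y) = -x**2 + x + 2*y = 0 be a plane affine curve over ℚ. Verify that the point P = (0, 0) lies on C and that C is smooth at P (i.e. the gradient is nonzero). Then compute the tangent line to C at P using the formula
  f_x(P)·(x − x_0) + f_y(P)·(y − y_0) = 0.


Tangent line at P: x + 2*y = 0.

Step 1: f(0, 0) = 0, so P lies on C.
Step 2: partial derivatives
  f_x(x, y) = 1 - 2*x, f_y(x, y) = 2.
  f_x(P) = 1, f_y(P) = 2 (gradient nonzero, so P is smooth).
Step 3: tangent line at P: 1·(x − 0) + 2·(y − 0) = 0.
Expanding: x + 2*y = 0.


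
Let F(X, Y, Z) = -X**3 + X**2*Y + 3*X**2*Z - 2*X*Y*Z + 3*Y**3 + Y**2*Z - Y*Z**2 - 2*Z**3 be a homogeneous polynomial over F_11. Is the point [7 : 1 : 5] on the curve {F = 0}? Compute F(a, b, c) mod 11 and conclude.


F(7,1,5) ≡ 5 (mod 11); P is NOT on the curve.

Evaluate F(7, 1, 5) term-by-term (mod 11).
  -X**3 ↦ -1·343·1·1 = -343
  X**2*Y ↦ 1·49·1·1 = 49
  3*X**2*Z ↦ 3·49·1·5 = 735
  -2*X*Y*Z ↦ -2·7·1·5 = -70
  3*Y**3 ↦ 3·1·1·1 = 3
  Y**2*Z ↦ 1·1·1·5 = 5
  -Y*Z**2 ↦ -1·1·1·25 = -25
  -2*Z**3 ↦ -2·1·1·125 = -250
Sum: F(7, 1, 5) = (-343) + (49) + (735) + (-70) + (3) + (5) + (-25) + (-250) = 104.
Reducing mod 11: 104 ≡ 5 (mod 11).
Since F(a, b, c) ≡ 5 ≠ 0 (mod 11), P does NOT lie on the curve.


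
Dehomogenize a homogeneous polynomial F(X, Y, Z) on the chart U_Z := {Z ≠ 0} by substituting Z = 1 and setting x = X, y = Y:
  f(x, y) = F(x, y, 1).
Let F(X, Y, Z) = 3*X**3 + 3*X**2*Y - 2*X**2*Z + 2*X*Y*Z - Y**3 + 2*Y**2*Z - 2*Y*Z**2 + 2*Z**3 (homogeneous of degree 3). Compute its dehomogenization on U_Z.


f(x, y) = 3*x**3 + 3*x**2*y - 2*x**2 + 2*x*y - y**3 + 2*y**2 - 2*y + 2

On U_Z we set Z = 1. Each monomial c·X^i·Y^j·Z^k in F becomes c·x^i·y^j·1^k = c·x^i·y^j.
Substituting Z = 1: F(X, Y, 1) = 3*x**3 + 3*x**2*y - 2*x**2 + 2*x*y - y**3 + 2*y**2 - 2*y + 2.
Note: deg(f) ≤ deg(F) = 3; strict inequality happens when F is divisible by Z (lost terms).


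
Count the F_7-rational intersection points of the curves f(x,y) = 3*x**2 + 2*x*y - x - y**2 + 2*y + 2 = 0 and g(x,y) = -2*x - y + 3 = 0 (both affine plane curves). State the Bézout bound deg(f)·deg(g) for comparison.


Common zeros: {(1, 1), (3, 4)}; count = 2; Bézout bound = 2.

deg(f) = 2, deg(g) = 1, so Bézout bound = 2.
Scan x ∈ F_7. For each x, list the y ∈ F_7 with f(x, y) ≡ 0 and those with g(x, y) ≡ 0 (mod 7); the common zeros in that column are the intersection.
  x = 0: f ≡ 0 at y ∈ ∅; g ≡ 0 at y ∈ {3}; common: ∅.
  x = 1: f ≡ 0 at y ∈ {1, 3}; g ≡ 0 at y ∈ {1}; common: {1}.
  x = 2: f ≡ 0 at y ∈ {3}; g ≡ 0 at y ∈ {6}; common: ∅.
  x = 3: f ≡ 0 at y ∈ {4}; g ≡ 0 at y ∈ {4}; common: {4}.
  x = 4: f ≡ 0 at y ∈ {4, 6}; g ≡ 0 at y ∈ {2}; common: ∅.
  x = 5: f ≡ 0 at y ∈ ∅; g ≡ 0 at y ∈ {0}; common: ∅.
  x = 6: f ≡ 0 at y ∈ ∅; g ≡ 0 at y ∈ {5}; common: ∅.
Collecting: common zeros = {(1, 1), (3, 4)}, so the count is 2.
Comparison with the Bézout bound: 2 ≤ 2 = deg(f)·deg(g), as expected for curves with no common component (the bound is attained).


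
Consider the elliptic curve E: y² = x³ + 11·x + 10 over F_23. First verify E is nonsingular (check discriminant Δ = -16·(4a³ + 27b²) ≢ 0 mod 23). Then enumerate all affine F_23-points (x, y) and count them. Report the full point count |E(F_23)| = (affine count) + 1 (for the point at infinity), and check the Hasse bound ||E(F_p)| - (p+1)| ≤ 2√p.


Affine points = {(3, 1), (3, 22), (4, 7), (4, 16), (5, 11), (5, 12), (6, 4), (6, 19), (7, 4), (7, 19), (8, 9), (8, 14), (10, 4), (10, 19), (11, 6), (11, 17), (13, 2), (13, 21), (15, 10), (15, 13), (16, 2), (16, 21), (17, 2), (17, 21), (21, 7), (21, 16)}; affine count = 26; |E(F_23)| = 27.

Discriminant check: Δ ∝ 4a³ + 27b² = 4·11³ + 27·10² = 4·1331 + 27·100 ≡ 20 (mod 23). Nonzero ⇒ E is nonsingular.
For each x ∈ F_23, compute rhs = x³ + 11·x + 10 mod 23, then count y ∈ F_23 with y² ≡ rhs.
  x = 0: rhs = 10, matching y values: none (0 points).
  x = 1: rhs = 22, matching y values: none (0 points).
  x = 2: rhs = 17, matching y values: none (0 points).
  x = 3: rhs = 1, matching y values: 1, 22 (2 points).
  x = 4: rhs = 3, matching y values: 7, 16 (2 points).
  x = 5: rhs = 6, matching y values: 11, 12 (2 points).
  x = 6: rhs = 16, matching y values: 4, 19 (2 points).
  x = 7: rhs = 16, matching y values: 4, 19 (2 points).
  x = 8: rhs = 12, matching y values: 9, 14 (2 points).
  x = 9: rhs = 10, matching y values: none (0 points).
  x = 10: rhs = 16, matching y values: 4, 19 (2 points).
  x = 11: rhs = 13, matching y values: 6, 17 (2 points).
  x = 12: rhs = 7, matching y values: none (0 points).
  x = 13: rhs = 4, matching y values: 2, 21 (2 points).
  x = 14: rhs = 10, matching y values: none (0 points).
  x = 15: rhs = 8, matching y values: 10, 13 (2 points).
  x = 16: rhs = 4, matching y values: 2, 21 (2 points).
  x = 17: rhs = 4, matching y values: 2, 21 (2 points).
  x = 18: rhs = 14, matching y values: none (0 points).
  x = 19: rhs = 17, matching y values: none (0 points).
  x = 20: rhs = 19, matching y values: none (0 points).
  x = 21: rhs = 3, matching y values: 7, 16 (2 points).
  x = 22: rhs = 21, matching y values: none (0 points).
Total affine count: 26.
Full point count |E(F_23)| = 26 + 1 = 27.
Hasse bound: |27 − (23+1)| = |3| = 3 ≤ 2√23 ≈ 9.5917 ✓.


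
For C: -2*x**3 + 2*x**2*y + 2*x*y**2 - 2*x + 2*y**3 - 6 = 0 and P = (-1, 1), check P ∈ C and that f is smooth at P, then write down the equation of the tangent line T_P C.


Tangent line at P: -10*x + 4*y - 14 = 0.

Step 1: f(-1, 1) = 0, so P lies on C.
Step 2: partial derivatives
  f_x(x, y) = -6*x**2 + 4*x*y + 2*y**2 - 2, f_y(x, y) = 2*x**2 + 4*x*y + 6*y**2.
  f_x(P) = -10, f_y(P) = 4 (gradient nonzero, so P is smooth).
Step 3: tangent line at P: -10·(x − -1) + 4·(y − 1) = 0.
Expanding: -10*x + 4*y - 14 = 0.


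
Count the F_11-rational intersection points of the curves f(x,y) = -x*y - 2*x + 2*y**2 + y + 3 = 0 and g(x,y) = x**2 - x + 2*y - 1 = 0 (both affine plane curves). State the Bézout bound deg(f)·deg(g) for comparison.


Common zeros: {(2, 5), (6, 2)}; count = 2; Bézout bound = 4.

deg(f) = 2, deg(g) = 2, so Bézout bound = 4.
Scan x ∈ F_11. For each x, list the y ∈ F_11 with f(x, y) ≡ 0 and those with g(x, y) ≡ 0 (mod 11); the common zeros in that column are the intersection.
  x = 0: f ≡ 0 at y ∈ ∅; g ≡ 0 at y ∈ {6}; common: ∅.
  x = 1: f ≡ 0 at y ∈ {4, 7}; g ≡ 0 at y ∈ {6}; common: ∅.
  x = 2: f ≡ 0 at y ∈ {1, 5}; g ≡ 0 at y ∈ {5}; common: {5}.
  x = 3: f ≡ 0 at y ∈ ∅; g ≡ 0 at y ∈ {3}; common: ∅.
  x = 4: f ≡ 0 at y ∈ {8, 10}; g ≡ 0 at y ∈ {0}; common: ∅.
  x = 5: f ≡ 0 at y ∈ ∅; g ≡ 0 at y ∈ {7}; common: ∅.
  x = 6: f ≡ 0 at y ∈ {2, 6}; g ≡ 0 at y ∈ {2}; common: {2}.
  x = 7: f ≡ 0 at y ∈ {0, 3}; g ≡ 0 at y ∈ {7}; common: ∅.
  x = 8: f ≡ 0 at y ∈ ∅; g ≡ 0 at y ∈ {0}; common: ∅.
  x = 9: f ≡ 0 at y ∈ ∅; g ≡ 0 at y ∈ {3}; common: ∅.
  x = 10: f ≡ 0 at y ∈ ∅; g ≡ 0 at y ∈ {5}; common: ∅.
Collecting: common zeros = {(2, 5), (6, 2)}, so the count is 2.
Comparison with the Bézout bound: 2 ≤ 4 = deg(f)·deg(g), as expected for curves with no common component (the affine F_11-count falls short of the bound because intersections may lie at infinity, over extension fields, or carry multiplicity).


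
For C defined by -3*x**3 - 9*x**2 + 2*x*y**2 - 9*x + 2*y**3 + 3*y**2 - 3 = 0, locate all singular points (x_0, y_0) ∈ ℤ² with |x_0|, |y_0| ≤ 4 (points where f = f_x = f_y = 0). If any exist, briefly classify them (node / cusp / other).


Singular points: {(-1, 0)}; classification: cusp.

Compute partial derivatives:
  f_x = -9*x**2 - 18*x + 2*y**2 - 9.
  f_y = 4*x*y + 6*y**2 + 6*y.
Scan x_0 ∈ {−4, ..., 4}. For each x_0, f_y(x_0, y) is a polynomial in y; find its integer roots y ∈ {−4, ..., 4}, then test f_x and f at those candidates.
  x = -4: f_y(-4, y) = 6*y**2 - 10*y; vanishes at y ∈ {0}. (-4, 0): f_x = -81 ≠ 0.
  x = -3: f_y(-3, y) = 6*y**2 - 6*y; vanishes at y ∈ {0, 1}. (-3, 0): f_x = -36 ≠ 0; (-3, 1): f_x = -34 ≠ 0.
  x = -2: f_y(-2, y) = 6*y**2 - 2*y; vanishes at y ∈ {0}. (-2, 0): f_x = -9 ≠ 0.
  x = -1: f_y(-1, y) = 6*y**2 + 2*y; vanishes at y ∈ {0}. (-1, 0): f_x = 0, f = 0 — SINGULAR.
  x = 0: f_y(0, y) = 6*y**2 + 6*y; vanishes at y ∈ {-1, 0}. (0, -1): f_x = -7 ≠ 0; (0, 0): f_x = -9 ≠ 0.
  x = 1: f_y(1, y) = 6*y**2 + 10*y; vanishes at y ∈ {0}. (1, 0): f_x = -36 ≠ 0.
  x = 2: f_y(2, y) = 6*y**2 + 14*y; vanishes at y ∈ {0}. (2, 0): f_x = -81 ≠ 0.
  x = 3: f_y(3, y) = 6*y**2 + 18*y; vanishes at y ∈ {-3, 0}. (3, -3): f_x = -126 ≠ 0; (3, 0): f_x = -144 ≠ 0.
  x = 4: f_y(4, y) = 6*y**2 + 22*y; vanishes at y ∈ {0}. (4, 0): f_x = -225 ≠ 0.
Only singular point on the grid: (-1, 0).
Classify: substitute x = -1 + u, y = 0 + v and expand: f = -3*u**3 + 2*u*v**2 + 2*v**3 + v**2.
No constant or linear terms (consistent with a singular point). Quadratic part: v**2. Cubic part: -3*u**3 + 2*u*v**2 + 2*v**3.
The quadratic part v**2 is a perfect square, so there is a single (double) tangent line v = 0, i.e. y = 0. Restricting the cubic part to that line (v = 0) leaves -3*u**3 ≠ 0, so f is not divisible by v and the branch is v² ≈ 3*u**3 to lowest order — this is a cusp.
Classification: cusp.


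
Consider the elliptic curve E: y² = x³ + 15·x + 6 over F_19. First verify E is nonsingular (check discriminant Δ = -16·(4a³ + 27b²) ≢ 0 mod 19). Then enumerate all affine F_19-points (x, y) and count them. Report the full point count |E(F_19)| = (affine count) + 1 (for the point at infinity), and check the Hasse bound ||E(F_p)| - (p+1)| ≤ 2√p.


Affine points = {(0, 5), (0, 14), (2, 5), (2, 14), (4, 4), (4, 15), (5, 4), (5, 15), (7, 6), (7, 13), (8, 7), (8, 12), (10, 4), (10, 15), (11, 1), (11, 18), (13, 2), (13, 17), (17, 5), (17, 14), (18, 3), (18, 16)}; affine count = 22; |E(F_19)| = 23.

Discriminant check: Δ ∝ 4a³ + 27b² = 4·15³ + 27·6² = 4·3375 + 27·36 ≡ 13 (mod 19). Nonzero ⇒ E is nonsingular.
For each x ∈ F_19, compute rhs = x³ + 15·x + 6 mod 19, then count y ∈ F_19 with y² ≡ rhs.
  x = 0: rhs = 6, matching y values: 5, 14 (2 points).
  x = 1: rhs = 3, matching y values: none (0 points).
  x = 2: rhs = 6, matching y values: 5, 14 (2 points).
  x = 3: rhs = 2, matching y values: none (0 points).
  x = 4: rhs = 16, matching y values: 4, 15 (2 points).
  x = 5: rhs = 16, matching y values: 4, 15 (2 points).
  x = 6: rhs = 8, matching y values: none (0 points).
  x = 7: rhs = 17, matching y values: 6, 13 (2 points).
  x = 8: rhs = 11, matching y values: 7, 12 (2 points).
  x = 9: rhs = 15, matching y values: none (0 points).
  x = 10: rhs = 16, matching y values: 4, 15 (2 points).
  x = 11: rhs = 1, matching y values: 1, 18 (2 points).
  x = 12: rhs = 14, matching y values: none (0 points).
  x = 13: rhs = 4, matching y values: 2, 17 (2 points).
  x = 14: rhs = 15, matching y values: none (0 points).
  x = 15: rhs = 15, matching y values: none (0 points).
  x = 16: rhs = 10, matching y values: none (0 points).
  x = 17: rhs = 6, matching y values: 5, 14 (2 points).
  x = 18: rhs = 9, matching y values: 3, 16 (2 points).
Total affine count: 22.
Full point count |E(F_19)| = 22 + 1 = 23.
Hasse bound: |23 − (19+1)| = |3| = 3 ≤ 2√19 ≈ 8.7178 ✓.


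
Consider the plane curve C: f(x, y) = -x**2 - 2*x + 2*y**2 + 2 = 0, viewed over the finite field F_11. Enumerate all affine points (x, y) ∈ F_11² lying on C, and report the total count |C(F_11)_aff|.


Affine F_11-points: {(2, 5), (2, 6), (3, 1), (3, 10), (4, 0), (5, 0), (6, 1), (6, 10), (7, 5), (7, 6), (10, 2), (10, 9)}; count = 12.

For each of the 121 pairs (x, y) ∈ F_11², evaluate f(x, y) mod 11. Record the zeros.
  x = 0: [0↦2, 1↦4, 2↦10, 3↦9, 4↦1, 5↦8, 6↦8, 7↦1, 8↦9, 9↦10, 10↦4]  zeros at y ∈ ∅
  x = 1: [0↦10, 1↦1, 2↦7, 3↦6, 4↦9, 5↦5, 6↦5, 7↦9, 8↦6, 9↦7, 10↦1]  zeros at y ∈ ∅
  x = 2: [0↦5, 1↦7, 2↦2, 3↦1, 4↦4, 5↦0, 6↦0, 7↦4, 8↦1, 9↦2, 10↦7]  zeros at y ∈ {5, 6}
  x = 3: [0↦9, 1↦0, 2↦6, 3↦5, 4↦8, 5↦4, 6↦4, 7↦8, 8↦5, 9↦6, 10↦0]  zeros at y ∈ {1, 10}
  x = 4: [0↦0, 1↦2, 2↦8, 3↦7, 4↦10, 5↦6, 6↦6, 7↦10, 8↦7, 9↦8, 10↦2]  zeros at y ∈ {0}
  x = 5: [0↦0, 1↦2, 2↦8, 3↦7, 4↦10, 5↦6, 6↦6, 7↦10, 8↦7, 9↦8, 10↦2]  zeros at y ∈ {0}
  x = 6: [0↦9, 1↦0, 2↦6, 3↦5, 4↦8, 5↦4, 6↦4, 7↦8, 8↦5, 9↦6, 10↦0]  zeros at y ∈ {1, 10}
  x = 7: [0↦5, 1↦7, 2↦2, 3↦1, 4↦4, 5↦0, 6↦0, 7↦4, 8↦1, 9↦2, 10↦7]  zeros at y ∈ {5, 6}
  x = 8: [0↦10, 1↦1, 2↦7, 3↦6, 4↦9, 5↦5, 6↦5, 7↦9, 8↦6, 9↦7, 10↦1]  zeros at y ∈ ∅
  x = 9: [0↦2, 1↦4, 2↦10, 3↦9, 4↦1, 5↦8, 6↦8, 7↦1, 8↦9, 9↦10, 10↦4]  zeros at y ∈ ∅
  x = 10: [0↦3, 1↦5, 2↦0, 3↦10, 4↦2, 5↦9, 6↦9, 7↦2, 8↦10, 9↦0, 10↦5]  zeros at y ∈ {2, 9}
Collecting zeros: affine points = {(2, 5), (2, 6), (3, 1), (3, 10), (4, 0), (5, 0), (6, 1), (6, 10), (7, 5), (7, 6), (10, 2), (10, 9)}.
Total count |C(F_11)_aff| = 12.


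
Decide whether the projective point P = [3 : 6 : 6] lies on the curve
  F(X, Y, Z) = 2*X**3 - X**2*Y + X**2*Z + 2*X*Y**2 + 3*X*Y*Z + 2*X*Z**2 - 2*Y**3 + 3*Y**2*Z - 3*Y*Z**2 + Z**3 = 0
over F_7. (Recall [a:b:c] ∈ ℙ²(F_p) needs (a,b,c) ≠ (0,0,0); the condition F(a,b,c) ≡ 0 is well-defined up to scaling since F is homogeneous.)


F(3,6,6) ≡ 6 (mod 7); P is NOT on the curve.

Evaluate F(3, 6, 6) term-by-term (mod 7).
  2*X**3 ↦ 2·27·1·1 = 54
  -X**2*Y ↦ -1·9·6·1 = -54
  X**2*Z ↦ 1·9·1·6 = 54
  2*X*Y**2 ↦ 2·3·36·1 = 216
  3*X*Y*Z ↦ 3·3·6·6 = 324
  2*X*Z**2 ↦ 2·3·1·36 = 216
  -2*Y**3 ↦ -2·1·216·1 = -432
  3*Y**2*Z ↦ 3·1·36·6 = 648
  -3*Y*Z**2 ↦ -3·1·6·36 = -648
  Z**3 ↦ 1·1·1·216 = 216
Sum: F(3, 6, 6) = (54) + (-54) + (54) + (216) + (324) + (216) + (-432) + (648) + (-648) + (216) = 594.
Reducing mod 7: 594 ≡ 6 (mod 7).
Since F(a, b, c) ≡ 6 ≠ 0 (mod 7), P does NOT lie on the curve.


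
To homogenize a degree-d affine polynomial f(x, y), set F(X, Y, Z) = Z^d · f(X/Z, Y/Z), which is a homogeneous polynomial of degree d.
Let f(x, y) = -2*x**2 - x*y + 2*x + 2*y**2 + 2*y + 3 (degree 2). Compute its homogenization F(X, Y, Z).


F(X, Y, Z) = -2*X**2 - X*Y + 2*X*Z + 2*Y**2 + 2*Y*Z + 3*Z**2

deg(f) = 2.
Substitute x = X/Z, y = Y/Z into f, then multiply by Z^2.
  monomial -2·x^2·y^0 ↦ -2·X^2·Y^0·Z^0.
  monomial -1·x^1·y^1 ↦ -1·X^1·Y^1·Z^0.
  monomial 2·x^1·y^0 ↦ 2·X^1·Y^0·Z^1.
  monomial 2·x^0·y^2 ↦ 2·X^0·Y^2·Z^0.
  monomial 2·x^0·y^1 ↦ 2·X^0·Y^1·Z^1.
  monomial 3·x^0·y^0 ↦ 3·X^0·Y^0·Z^2.
Collecting: F(X, Y, Z) = -2*X**2 - X*Y + 2*X*Z + 2*Y**2 + 2*Y*Z + 3*Z**2.


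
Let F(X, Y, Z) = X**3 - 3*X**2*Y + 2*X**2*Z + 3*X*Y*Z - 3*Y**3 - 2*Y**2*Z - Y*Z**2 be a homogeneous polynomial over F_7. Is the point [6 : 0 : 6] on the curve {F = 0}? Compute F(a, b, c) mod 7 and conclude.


F(6,0,6) ≡ 4 (mod 7); P is NOT on the curve.

Evaluate F(6, 0, 6) term-by-term (mod 7).
  X**3 ↦ 1·216·1·1 = 216
  -3*X**2*Y ↦ -3·36·0·1 = 0
  2*X**2*Z ↦ 2·36·1·6 = 432
  3*X*Y*Z ↦ 3·6·0·6 = 0
  -3*Y**3 ↦ -3·1·0·1 = 0
  -2*Y**2*Z ↦ -2·1·0·6 = 0
  -Y*Z**2 ↦ -1·1·0·36 = 0
Sum: F(6, 0, 6) = (216) + (0) + (432) + (0) + (0) + (0) + (0) = 648.
Reducing mod 7: 648 ≡ 4 (mod 7).
Since F(a, b, c) ≡ 4 ≠ 0 (mod 7), P does NOT lie on the curve.


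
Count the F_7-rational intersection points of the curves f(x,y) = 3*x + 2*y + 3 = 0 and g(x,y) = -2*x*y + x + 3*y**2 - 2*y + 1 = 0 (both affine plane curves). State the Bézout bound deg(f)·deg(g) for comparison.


Common zeros: {(5, 5), (6, 0)}; count = 2; Bézout bound = 2.

deg(f) = 1, deg(g) = 2, so Bézout bound = 2.
Scan x ∈ F_7. For each x, list the y ∈ F_7 with f(x, y) ≡ 0 and those with g(x, y) ≡ 0 (mod 7); the common zeros in that column are the intersection.
  x = 0: f ≡ 0 at y ∈ {2}; g ≡ 0 at y ∈ ∅; common: ∅.
  x = 1: f ≡ 0 at y ∈ {4}; g ≡ 0 at y ∈ ∅; common: ∅.
  x = 2: f ≡ 0 at y ∈ {6}; g ≡ 0 at y ∈ {1}; common: ∅.
  x = 3: f ≡ 0 at y ∈ {1}; g ≡ 0 at y ∈ {2, 3}; common: ∅.
  x = 4: f ≡ 0 at y ∈ {3}; g ≡ 0 at y ∈ ∅; common: ∅.
  x = 5: f ≡ 0 at y ∈ {5}; g ≡ 0 at y ∈ {5, 6}; common: {5}.
  x = 6: f ≡ 0 at y ∈ {0}; g ≡ 0 at y ∈ {0}; common: {0}.
Collecting: common zeros = {(5, 5), (6, 0)}, so the count is 2.
Comparison with the Bézout bound: 2 ≤ 2 = deg(f)·deg(g), as expected for curves with no common component (the bound is attained).


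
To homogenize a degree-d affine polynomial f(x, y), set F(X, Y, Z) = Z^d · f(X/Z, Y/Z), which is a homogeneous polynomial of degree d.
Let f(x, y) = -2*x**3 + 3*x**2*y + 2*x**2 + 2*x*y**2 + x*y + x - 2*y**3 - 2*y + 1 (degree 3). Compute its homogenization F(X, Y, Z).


F(X, Y, Z) = -2*X**3 + 3*X**2*Y + 2*X**2*Z + 2*X*Y**2 + X*Y*Z + X*Z**2 - 2*Y**3 - 2*Y*Z**2 + Z**3

deg(f) = 3.
Substitute x = X/Z, y = Y/Z into f, then multiply by Z^3.
  monomial -2·x^3·y^0 ↦ -2·X^3·Y^0·Z^0.
  monomial 3·x^2·y^1 ↦ 3·X^2·Y^1·Z^0.
  monomial 2·x^2·y^0 ↦ 2·X^2·Y^0·Z^1.
  monomial 2·x^1·y^2 ↦ 2·X^1·Y^2·Z^0.
  monomial 1·x^1·y^1 ↦ 1·X^1·Y^1·Z^1.
  monomial 1·x^1·y^0 ↦ 1·X^1·Y^0·Z^2.
  monomial -2·x^0·y^3 ↦ -2·X^0·Y^3·Z^0.
  monomial -2·x^0·y^1 ↦ -2·X^0·Y^1·Z^2.
  monomial 1·x^0·y^0 ↦ 1·X^0·Y^0·Z^3.
Collecting: F(X, Y, Z) = -2*X**3 + 3*X**2*Y + 2*X**2*Z + 2*X*Y**2 + X*Y*Z + X*Z**2 - 2*Y**3 - 2*Y*Z**2 + Z**3.


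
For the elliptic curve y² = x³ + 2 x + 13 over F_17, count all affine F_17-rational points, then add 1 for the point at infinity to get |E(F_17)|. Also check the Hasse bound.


Affine points = {(0, 8), (0, 9), (1, 4), (1, 13), (2, 5), (2, 12), (4, 0), (7, 8), (7, 9), (10, 8), (10, 9), (13, 3), (13, 14), (15, 1), (15, 16)}; affine count = 15; |E(F_17)| = 16.

Discriminant check: Δ ∝ 4a³ + 27b² = 4·2³ + 27·13² = 4·8 + 27·169 ≡ 5 (mod 17). Nonzero ⇒ E is nonsingular.
For each x ∈ F_17, compute rhs = x³ + 2·x + 13 mod 17, then count y ∈ F_17 with y² ≡ rhs.
  x = 0: rhs = 13, matching y values: 8, 9 (2 points).
  x = 1: rhs = 16, matching y values: 4, 13 (2 points).
  x = 2: rhs = 8, matching y values: 5, 12 (2 points).
  x = 3: rhs = 12, matching y values: none (0 points).
  x = 4: rhs = 0, matching y values: 0 (1 points).
  x = 5: rhs = 12, matching y values: none (0 points).
  x = 6: rhs = 3, matching y values: none (0 points).
  x = 7: rhs = 13, matching y values: 8, 9 (2 points).
  x = 8: rhs = 14, matching y values: none (0 points).
  x = 9: rhs = 12, matching y values: none (0 points).
  x = 10: rhs = 13, matching y values: 8, 9 (2 points).
  x = 11: rhs = 6, matching y values: none (0 points).
  x = 12: rhs = 14, matching y values: none (0 points).
  x = 13: rhs = 9, matching y values: 3, 14 (2 points).
  x = 14: rhs = 14, matching y values: none (0 points).
  x = 15: rhs = 1, matching y values: 1, 16 (2 points).
  x = 16: rhs = 10, matching y values: none (0 points).
Total affine count: 15.
Full point count |E(F_17)| = 15 + 1 = 16.
Hasse bound: |16 − (17+1)| = |-2| = 2 ≤ 2√17 ≈ 8.2462 ✓.


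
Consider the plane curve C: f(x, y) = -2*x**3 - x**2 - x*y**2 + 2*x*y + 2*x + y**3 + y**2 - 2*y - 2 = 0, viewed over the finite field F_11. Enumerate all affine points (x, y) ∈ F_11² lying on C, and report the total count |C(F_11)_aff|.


Affine F_11-points: {(0, 10), (1, 9), (2, 10), (3, 4), (3, 10), (6, 9), (7, 2), (9, 5), (9, 9), (10, 4), (10, 8)}; count = 11.

For each of the 121 pairs (x, y) ∈ F_11², evaluate f(x, y) mod 11. Record the zeros.
  x = 0: [0↦9, 1↦9, 2↦6, 3↦6, 4↦4, 5↦6, 6↦7, 7↦2, 8↦8, 9↦9, 10↦0]  zeros at y ∈ {10}
  x = 1: [0↦8, 1↦9, 2↦5, 3↦2, 4↦6, 5↦1, 6↦4, 7↦10, 8↦3, 9↦0, 10↦7]  zeros at y ∈ {9}
  x = 2: [0↦4, 1↦6, 2↦1, 3↦6, 4↦5, 5↦4, 6↦9, 7↦4, 8↦6, 9↦10, 10↦0]  zeros at y ∈ {10}
  x = 3: [0↦7, 1↦10, 2↦4, 3↦6, 4↦0, 5↦3, 6↦10, 7↦5, 8↦5, 9↦5, 10↦0]  zeros at y ∈ {4, 10}
  x = 4: [0↦5, 1↦9, 2↦2, 3↦1, 4↦1, 5↦8, 6↦6, 7↦1, 8↦10, 9↦6, 10↦6]  zeros at y ∈ ∅
  x = 5: [0↦8, 1↦2, 2↦5, 3↦1, 4↦7, 5↦7, 6↦7, 7↦2, 8↦9, 9↦1, 10↦6]  zeros at y ∈ ∅
  x = 6: [0↦4, 1↦10, 2↦1, 3↦5, 4↦6, 5↦10, 6↦1, 7↦7, 8↦1, 9↦0, 10↦10]  zeros at y ∈ {9}
  x = 7: [0↦3, 1↦10, 2↦0, 3↦1, 4↦8, 5↦5, 6↦9, 7↦4, 8↦7, 9↦2, 10↦6]  zeros at y ∈ {2}
  x = 8: [0↦4, 1↦1, 2↦1, 3↦10, 4↦1, 5↦2, 6↦8, 7↦3, 8↦4, 9↦6, 10↦4]  zeros at y ∈ ∅
  x = 9: [0↦6, 1↦4, 2↦3, 3↦9, 4↦6, 5↦0, 6↦8, 7↦3, 8↦2, 9↦0, 10↦3]  zeros at y ∈ {5, 9}
  x = 10: [0↦8, 1↦7, 2↦5, 3↦8, 4↦0, 5↦9, 6↦8, 7↦3, 8↦0, 9↦5, 10↦2]  zeros at y ∈ {4, 8}
Collecting zeros: affine points = {(0, 10), (1, 9), (2, 10), (3, 4), (3, 10), (6, 9), (7, 2), (9, 5), (9, 9), (10, 4), (10, 8)}.
Total count |C(F_11)_aff| = 11.
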